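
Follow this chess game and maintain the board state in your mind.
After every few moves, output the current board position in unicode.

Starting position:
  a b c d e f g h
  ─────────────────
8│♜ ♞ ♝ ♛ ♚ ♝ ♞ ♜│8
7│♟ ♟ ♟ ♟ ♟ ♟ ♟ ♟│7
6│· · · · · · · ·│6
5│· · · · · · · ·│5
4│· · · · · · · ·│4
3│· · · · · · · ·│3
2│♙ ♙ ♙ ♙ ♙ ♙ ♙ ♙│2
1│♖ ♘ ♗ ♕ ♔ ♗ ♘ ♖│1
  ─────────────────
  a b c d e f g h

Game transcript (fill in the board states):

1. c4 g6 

  a b c d e f g h
  ─────────────────
8│♜ ♞ ♝ ♛ ♚ ♝ ♞ ♜│8
7│♟ ♟ ♟ ♟ ♟ ♟ · ♟│7
6│· · · · · · ♟ ·│6
5│· · · · · · · ·│5
4│· · ♙ · · · · ·│4
3│· · · · · · · ·│3
2│♙ ♙ · ♙ ♙ ♙ ♙ ♙│2
1│♖ ♘ ♗ ♕ ♔ ♗ ♘ ♖│1
  ─────────────────
  a b c d e f g h

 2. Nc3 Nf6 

  a b c d e f g h
  ─────────────────
8│♜ ♞ ♝ ♛ ♚ ♝ · ♜│8
7│♟ ♟ ♟ ♟ ♟ ♟ · ♟│7
6│· · · · · ♞ ♟ ·│6
5│· · · · · · · ·│5
4│· · ♙ · · · · ·│4
3│· · ♘ · · · · ·│3
2│♙ ♙ · ♙ ♙ ♙ ♙ ♙│2
1│♖ · ♗ ♕ ♔ ♗ ♘ ♖│1
  ─────────────────
  a b c d e f g h

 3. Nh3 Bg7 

  a b c d e f g h
  ─────────────────
8│♜ ♞ ♝ ♛ ♚ · · ♜│8
7│♟ ♟ ♟ ♟ ♟ ♟ ♝ ♟│7
6│· · · · · ♞ ♟ ·│6
5│· · · · · · · ·│5
4│· · ♙ · · · · ·│4
3│· · ♘ · · · · ♘│3
2│♙ ♙ · ♙ ♙ ♙ ♙ ♙│2
1│♖ · ♗ ♕ ♔ ♗ · ♖│1
  ─────────────────
  a b c d e f g h



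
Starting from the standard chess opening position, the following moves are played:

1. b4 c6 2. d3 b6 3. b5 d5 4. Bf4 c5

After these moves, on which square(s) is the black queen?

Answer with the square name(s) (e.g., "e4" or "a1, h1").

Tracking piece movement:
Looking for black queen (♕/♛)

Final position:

  a b c d e f g h
  ─────────────────
8│♜ ♞ ♝ ♛ ♚ ♝ ♞ ♜│8
7│♟ · · · ♟ ♟ ♟ ♟│7
6│· ♟ · · · · · ·│6
5│· ♙ ♟ ♟ · · · ·│5
4│· · · · · ♗ · ·│4
3│· · · ♙ · · · ·│3
2│♙ · ♙ · ♙ ♙ ♙ ♙│2
1│♖ ♘ · ♕ ♔ ♗ ♘ ♖│1
  ─────────────────
  a b c d e f g h


d8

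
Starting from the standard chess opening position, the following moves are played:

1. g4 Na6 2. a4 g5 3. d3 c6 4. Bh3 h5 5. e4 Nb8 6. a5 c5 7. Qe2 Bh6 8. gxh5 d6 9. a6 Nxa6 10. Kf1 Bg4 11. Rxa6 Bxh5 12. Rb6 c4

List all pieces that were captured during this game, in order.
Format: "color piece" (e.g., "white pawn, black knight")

Tracking captures:
  gxh5: captured black pawn
  Nxa6: captured white pawn
  Rxa6: captured black knight
  Bxh5: captured white pawn

black pawn, white pawn, black knight, white pawn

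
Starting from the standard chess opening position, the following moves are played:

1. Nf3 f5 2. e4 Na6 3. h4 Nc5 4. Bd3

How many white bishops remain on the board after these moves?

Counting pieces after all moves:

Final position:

  a b c d e f g h
  ─────────────────
8│♜ · ♝ ♛ ♚ ♝ ♞ ♜│8
7│♟ ♟ ♟ ♟ ♟ · ♟ ♟│7
6│· · · · · · · ·│6
5│· · ♞ · · ♟ · ·│5
4│· · · · ♙ · · ♙│4
3│· · · ♗ · ♘ · ·│3
2│♙ ♙ ♙ ♙ · ♙ ♙ ·│2
1│♖ ♘ ♗ ♕ ♔ · · ♖│1
  ─────────────────
  a b c d e f g h


2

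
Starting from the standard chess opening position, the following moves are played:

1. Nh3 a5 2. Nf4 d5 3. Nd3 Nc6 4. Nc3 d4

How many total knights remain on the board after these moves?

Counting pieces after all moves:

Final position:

  a b c d e f g h
  ─────────────────
8│♜ · ♝ ♛ ♚ ♝ ♞ ♜│8
7│· ♟ ♟ · ♟ ♟ ♟ ♟│7
6│· · ♞ · · · · ·│6
5│♟ · · · · · · ·│5
4│· · · ♟ · · · ·│4
3│· · ♘ ♘ · · · ·│3
2│♙ ♙ ♙ ♙ ♙ ♙ ♙ ♙│2
1│♖ · ♗ ♕ ♔ ♗ · ♖│1
  ─────────────────
  a b c d e f g h


4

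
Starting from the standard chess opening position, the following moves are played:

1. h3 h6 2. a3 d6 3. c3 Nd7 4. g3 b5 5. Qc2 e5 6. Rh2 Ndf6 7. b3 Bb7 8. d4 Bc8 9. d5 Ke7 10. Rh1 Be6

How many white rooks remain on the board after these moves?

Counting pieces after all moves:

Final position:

  a b c d e f g h
  ─────────────────
8│♜ · · ♛ · ♝ ♞ ♜│8
7│♟ · ♟ · ♚ ♟ ♟ ·│7
6│· · · ♟ ♝ ♞ · ♟│6
5│· ♟ · ♙ ♟ · · ·│5
4│· · · · · · · ·│4
3│♙ ♙ ♙ · · · ♙ ♙│3
2│· · ♕ · ♙ ♙ · ·│2
1│♖ ♘ ♗ · ♔ ♗ ♘ ♖│1
  ─────────────────
  a b c d e f g h


2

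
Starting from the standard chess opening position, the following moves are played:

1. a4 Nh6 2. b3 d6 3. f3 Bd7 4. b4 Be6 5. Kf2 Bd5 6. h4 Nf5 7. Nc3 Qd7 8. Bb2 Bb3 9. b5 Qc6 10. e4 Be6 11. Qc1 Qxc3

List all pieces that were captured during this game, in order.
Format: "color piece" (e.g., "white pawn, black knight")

Tracking captures:
  Qxc3: captured white knight

white knight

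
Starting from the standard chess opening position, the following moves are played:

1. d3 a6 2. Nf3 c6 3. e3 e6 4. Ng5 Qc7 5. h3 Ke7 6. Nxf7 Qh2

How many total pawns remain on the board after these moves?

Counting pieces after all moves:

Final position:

  a b c d e f g h
  ─────────────────
8│♜ ♞ ♝ · · ♝ ♞ ♜│8
7│· ♟ · ♟ ♚ ♘ ♟ ♟│7
6│♟ · ♟ · ♟ · · ·│6
5│· · · · · · · ·│5
4│· · · · · · · ·│4
3│· · · ♙ ♙ · · ♙│3
2│♙ ♙ ♙ · · ♙ ♙ ♛│2
1│♖ ♘ ♗ ♕ ♔ ♗ · ♖│1
  ─────────────────
  a b c d e f g h


15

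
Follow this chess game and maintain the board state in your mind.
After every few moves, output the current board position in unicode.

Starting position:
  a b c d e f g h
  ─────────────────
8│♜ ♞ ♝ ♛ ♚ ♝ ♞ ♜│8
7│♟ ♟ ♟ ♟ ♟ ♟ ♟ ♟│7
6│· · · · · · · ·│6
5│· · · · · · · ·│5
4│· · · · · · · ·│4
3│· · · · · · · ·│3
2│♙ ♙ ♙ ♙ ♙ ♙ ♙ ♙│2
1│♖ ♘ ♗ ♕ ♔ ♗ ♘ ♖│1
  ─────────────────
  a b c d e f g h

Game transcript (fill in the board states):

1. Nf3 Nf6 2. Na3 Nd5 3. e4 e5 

  a b c d e f g h
  ─────────────────
8│♜ ♞ ♝ ♛ ♚ ♝ · ♜│8
7│♟ ♟ ♟ ♟ · ♟ ♟ ♟│7
6│· · · · · · · ·│6
5│· · · ♞ ♟ · · ·│5
4│· · · · ♙ · · ·│4
3│♘ · · · · ♘ · ·│3
2│♙ ♙ ♙ ♙ · ♙ ♙ ♙│2
1│♖ · ♗ ♕ ♔ ♗ · ♖│1
  ─────────────────
  a b c d e f g h

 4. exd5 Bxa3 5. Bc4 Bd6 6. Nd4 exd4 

  a b c d e f g h
  ─────────────────
8│♜ ♞ ♝ ♛ ♚ · · ♜│8
7│♟ ♟ ♟ ♟ · ♟ ♟ ♟│7
6│· · · ♝ · · · ·│6
5│· · · ♙ · · · ·│5
4│· · ♗ ♟ · · · ·│4
3│· · · · · · · ·│3
2│♙ ♙ ♙ ♙ · ♙ ♙ ♙│2
1│♖ · ♗ ♕ ♔ · · ♖│1
  ─────────────────
  a b c d e f g h

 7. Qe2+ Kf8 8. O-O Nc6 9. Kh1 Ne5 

  a b c d e f g h
  ─────────────────
8│♜ · ♝ ♛ · ♚ · ♜│8
7│♟ ♟ ♟ ♟ · ♟ ♟ ♟│7
6│· · · ♝ · · · ·│6
5│· · · ♙ ♞ · · ·│5
4│· · ♗ ♟ · · · ·│4
3│· · · · · · · ·│3
2│♙ ♙ ♙ ♙ ♕ ♙ ♙ ♙│2
1│♖ · ♗ · · ♖ · ♔│1
  ─────────────────
  a b c d e f g h

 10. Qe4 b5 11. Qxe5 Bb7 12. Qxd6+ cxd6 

  a b c d e f g h
  ─────────────────
8│♜ · · ♛ · ♚ · ♜│8
7│♟ ♝ · ♟ · ♟ ♟ ♟│7
6│· · · ♟ · · · ·│6
5│· ♟ · ♙ · · · ·│5
4│· · ♗ ♟ · · · ·│4
3│· · · · · · · ·│3
2│♙ ♙ ♙ ♙ · ♙ ♙ ♙│2
1│♖ · ♗ · · ♖ · ♔│1
  ─────────────────
  a b c d e f g h

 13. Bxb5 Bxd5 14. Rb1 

  a b c d e f g h
  ─────────────────
8│♜ · · ♛ · ♚ · ♜│8
7│♟ · · ♟ · ♟ ♟ ♟│7
6│· · · ♟ · · · ·│6
5│· ♗ · ♝ · · · ·│5
4│· · · ♟ · · · ·│4
3│· · · · · · · ·│3
2│♙ ♙ ♙ ♙ · ♙ ♙ ♙│2
1│· ♖ ♗ · · ♖ · ♔│1
  ─────────────────
  a b c d e f g h


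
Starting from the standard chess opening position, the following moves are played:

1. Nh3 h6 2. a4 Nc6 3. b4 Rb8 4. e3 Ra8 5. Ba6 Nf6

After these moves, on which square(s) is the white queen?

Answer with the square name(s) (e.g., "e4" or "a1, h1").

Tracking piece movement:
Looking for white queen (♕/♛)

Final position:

  a b c d e f g h
  ─────────────────
8│♜ · ♝ ♛ ♚ ♝ · ♜│8
7│♟ ♟ ♟ ♟ ♟ ♟ ♟ ·│7
6│♗ · ♞ · · ♞ · ♟│6
5│· · · · · · · ·│5
4│♙ ♙ · · · · · ·│4
3│· · · · ♙ · · ♘│3
2│· · ♙ ♙ · ♙ ♙ ♙│2
1│♖ ♘ ♗ ♕ ♔ · · ♖│1
  ─────────────────
  a b c d e f g h


d1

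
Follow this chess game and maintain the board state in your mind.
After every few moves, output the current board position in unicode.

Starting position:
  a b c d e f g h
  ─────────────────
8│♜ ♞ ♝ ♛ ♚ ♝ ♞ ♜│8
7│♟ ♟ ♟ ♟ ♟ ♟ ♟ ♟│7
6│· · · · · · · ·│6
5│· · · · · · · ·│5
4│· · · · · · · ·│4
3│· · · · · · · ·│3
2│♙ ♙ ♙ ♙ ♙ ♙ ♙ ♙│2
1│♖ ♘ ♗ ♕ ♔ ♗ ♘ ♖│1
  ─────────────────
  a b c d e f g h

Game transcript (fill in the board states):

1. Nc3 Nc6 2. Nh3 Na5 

  a b c d e f g h
  ─────────────────
8│♜ · ♝ ♛ ♚ ♝ ♞ ♜│8
7│♟ ♟ ♟ ♟ ♟ ♟ ♟ ♟│7
6│· · · · · · · ·│6
5│♞ · · · · · · ·│5
4│· · · · · · · ·│4
3│· · ♘ · · · · ♘│3
2│♙ ♙ ♙ ♙ ♙ ♙ ♙ ♙│2
1│♖ · ♗ ♕ ♔ ♗ · ♖│1
  ─────────────────
  a b c d e f g h

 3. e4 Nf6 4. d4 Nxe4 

  a b c d e f g h
  ─────────────────
8│♜ · ♝ ♛ ♚ ♝ · ♜│8
7│♟ ♟ ♟ ♟ ♟ ♟ ♟ ♟│7
6│· · · · · · · ·│6
5│♞ · · · · · · ·│5
4│· · · ♙ ♞ · · ·│4
3│· · ♘ · · · · ♘│3
2│♙ ♙ ♙ · · ♙ ♙ ♙│2
1│♖ · ♗ ♕ ♔ ♗ · ♖│1
  ─────────────────
  a b c d e f g h

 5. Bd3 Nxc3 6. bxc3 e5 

  a b c d e f g h
  ─────────────────
8│♜ · ♝ ♛ ♚ ♝ · ♜│8
7│♟ ♟ ♟ ♟ · ♟ ♟ ♟│7
6│· · · · · · · ·│6
5│♞ · · · ♟ · · ·│5
4│· · · ♙ · · · ·│4
3│· · ♙ ♗ · · · ♘│3
2│♙ · ♙ · · ♙ ♙ ♙│2
1│♖ · ♗ ♕ ♔ · · ♖│1
  ─────────────────
  a b c d e f g h

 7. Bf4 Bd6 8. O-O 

  a b c d e f g h
  ─────────────────
8│♜ · ♝ ♛ ♚ · · ♜│8
7│♟ ♟ ♟ ♟ · ♟ ♟ ♟│7
6│· · · ♝ · · · ·│6
5│♞ · · · ♟ · · ·│5
4│· · · ♙ · ♗ · ·│4
3│· · ♙ ♗ · · · ♘│3
2│♙ · ♙ · · ♙ ♙ ♙│2
1│♖ · · ♕ · ♖ ♔ ·│1
  ─────────────────
  a b c d e f g h


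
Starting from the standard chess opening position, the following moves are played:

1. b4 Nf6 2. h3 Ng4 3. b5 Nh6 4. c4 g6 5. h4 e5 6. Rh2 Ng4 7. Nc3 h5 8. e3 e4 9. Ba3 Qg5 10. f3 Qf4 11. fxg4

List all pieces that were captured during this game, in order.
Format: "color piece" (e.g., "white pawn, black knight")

Tracking captures:
  fxg4: captured black knight

black knight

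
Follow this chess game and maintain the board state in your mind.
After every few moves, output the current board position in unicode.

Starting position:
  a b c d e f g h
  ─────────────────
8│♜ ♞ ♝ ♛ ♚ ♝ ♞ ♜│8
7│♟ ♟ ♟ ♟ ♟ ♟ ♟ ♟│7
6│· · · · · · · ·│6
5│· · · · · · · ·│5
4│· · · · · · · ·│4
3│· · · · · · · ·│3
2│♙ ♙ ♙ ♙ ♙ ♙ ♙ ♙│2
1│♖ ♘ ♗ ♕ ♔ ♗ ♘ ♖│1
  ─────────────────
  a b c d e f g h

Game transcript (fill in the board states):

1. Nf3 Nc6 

  a b c d e f g h
  ─────────────────
8│♜ · ♝ ♛ ♚ ♝ ♞ ♜│8
7│♟ ♟ ♟ ♟ ♟ ♟ ♟ ♟│7
6│· · ♞ · · · · ·│6
5│· · · · · · · ·│5
4│· · · · · · · ·│4
3│· · · · · ♘ · ·│3
2│♙ ♙ ♙ ♙ ♙ ♙ ♙ ♙│2
1│♖ ♘ ♗ ♕ ♔ ♗ · ♖│1
  ─────────────────
  a b c d e f g h

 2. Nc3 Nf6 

  a b c d e f g h
  ─────────────────
8│♜ · ♝ ♛ ♚ ♝ · ♜│8
7│♟ ♟ ♟ ♟ ♟ ♟ ♟ ♟│7
6│· · ♞ · · ♞ · ·│6
5│· · · · · · · ·│5
4│· · · · · · · ·│4
3│· · ♘ · · ♘ · ·│3
2│♙ ♙ ♙ ♙ ♙ ♙ ♙ ♙│2
1│♖ · ♗ ♕ ♔ ♗ · ♖│1
  ─────────────────
  a b c d e f g h

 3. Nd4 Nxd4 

  a b c d e f g h
  ─────────────────
8│♜ · ♝ ♛ ♚ ♝ · ♜│8
7│♟ ♟ ♟ ♟ ♟ ♟ ♟ ♟│7
6│· · · · · ♞ · ·│6
5│· · · · · · · ·│5
4│· · · ♞ · · · ·│4
3│· · ♘ · · · · ·│3
2│♙ ♙ ♙ ♙ ♙ ♙ ♙ ♙│2
1│♖ · ♗ ♕ ♔ ♗ · ♖│1
  ─────────────────
  a b c d e f g h

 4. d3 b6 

  a b c d e f g h
  ─────────────────
8│♜ · ♝ ♛ ♚ ♝ · ♜│8
7│♟ · ♟ ♟ ♟ ♟ ♟ ♟│7
6│· ♟ · · · ♞ · ·│6
5│· · · · · · · ·│5
4│· · · ♞ · · · ·│4
3│· · ♘ ♙ · · · ·│3
2│♙ ♙ ♙ · ♙ ♙ ♙ ♙│2
1│♖ · ♗ ♕ ♔ ♗ · ♖│1
  ─────────────────
  a b c d e f g h

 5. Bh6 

  a b c d e f g h
  ─────────────────
8│♜ · ♝ ♛ ♚ ♝ · ♜│8
7│♟ · ♟ ♟ ♟ ♟ ♟ ♟│7
6│· ♟ · · · ♞ · ♗│6
5│· · · · · · · ·│5
4│· · · ♞ · · · ·│4
3│· · ♘ ♙ · · · ·│3
2│♙ ♙ ♙ · ♙ ♙ ♙ ♙│2
1│♖ · · ♕ ♔ ♗ · ♖│1
  ─────────────────
  a b c d e f g h


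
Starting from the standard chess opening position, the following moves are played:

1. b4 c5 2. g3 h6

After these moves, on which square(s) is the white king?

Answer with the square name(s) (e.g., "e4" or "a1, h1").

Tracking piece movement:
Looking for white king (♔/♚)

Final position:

  a b c d e f g h
  ─────────────────
8│♜ ♞ ♝ ♛ ♚ ♝ ♞ ♜│8
7│♟ ♟ · ♟ ♟ ♟ ♟ ·│7
6│· · · · · · · ♟│6
5│· · ♟ · · · · ·│5
4│· ♙ · · · · · ·│4
3│· · · · · · ♙ ·│3
2│♙ · ♙ ♙ ♙ ♙ · ♙│2
1│♖ ♘ ♗ ♕ ♔ ♗ ♘ ♖│1
  ─────────────────
  a b c d e f g h


e1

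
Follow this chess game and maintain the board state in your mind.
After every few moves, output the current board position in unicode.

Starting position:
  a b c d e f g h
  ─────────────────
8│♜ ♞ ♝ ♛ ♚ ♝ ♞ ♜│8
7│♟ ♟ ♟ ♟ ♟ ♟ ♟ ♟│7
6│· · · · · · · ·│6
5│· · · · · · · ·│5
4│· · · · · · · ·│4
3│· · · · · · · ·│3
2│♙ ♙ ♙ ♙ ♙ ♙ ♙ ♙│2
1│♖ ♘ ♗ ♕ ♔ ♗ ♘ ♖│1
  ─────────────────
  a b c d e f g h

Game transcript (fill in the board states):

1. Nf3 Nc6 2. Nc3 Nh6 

  a b c d e f g h
  ─────────────────
8│♜ · ♝ ♛ ♚ ♝ · ♜│8
7│♟ ♟ ♟ ♟ ♟ ♟ ♟ ♟│7
6│· · ♞ · · · · ♞│6
5│· · · · · · · ·│5
4│· · · · · · · ·│4
3│· · ♘ · · ♘ · ·│3
2│♙ ♙ ♙ ♙ ♙ ♙ ♙ ♙│2
1│♖ · ♗ ♕ ♔ ♗ · ♖│1
  ─────────────────
  a b c d e f g h

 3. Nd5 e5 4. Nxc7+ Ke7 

  a b c d e f g h
  ─────────────────
8│♜ · ♝ ♛ · ♝ · ♜│8
7│♟ ♟ ♘ ♟ ♚ ♟ ♟ ♟│7
6│· · ♞ · · · · ♞│6
5│· · · · ♟ · · ·│5
4│· · · · · · · ·│4
3│· · · · · ♘ · ·│3
2│♙ ♙ ♙ ♙ ♙ ♙ ♙ ♙│2
1│♖ · ♗ ♕ ♔ ♗ · ♖│1
  ─────────────────
  a b c d e f g h

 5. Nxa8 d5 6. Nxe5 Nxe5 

  a b c d e f g h
  ─────────────────
8│♘ · ♝ ♛ · ♝ · ♜│8
7│♟ ♟ · · ♚ ♟ ♟ ♟│7
6│· · · · · · · ♞│6
5│· · · ♟ ♞ · · ·│5
4│· · · · · · · ·│4
3│· · · · · · · ·│3
2│♙ ♙ ♙ ♙ ♙ ♙ ♙ ♙│2
1│♖ · ♗ ♕ ♔ ♗ · ♖│1
  ─────────────────
  a b c d e f g h

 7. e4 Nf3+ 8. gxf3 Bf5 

  a b c d e f g h
  ─────────────────
8│♘ · · ♛ · ♝ · ♜│8
7│♟ ♟ · · ♚ ♟ ♟ ♟│7
6│· · · · · · · ♞│6
5│· · · ♟ · ♝ · ·│5
4│· · · · ♙ · · ·│4
3│· · · · · ♙ · ·│3
2│♙ ♙ ♙ ♙ · ♙ · ♙│2
1│♖ · ♗ ♕ ♔ ♗ · ♖│1
  ─────────────────
  a b c d e f g h



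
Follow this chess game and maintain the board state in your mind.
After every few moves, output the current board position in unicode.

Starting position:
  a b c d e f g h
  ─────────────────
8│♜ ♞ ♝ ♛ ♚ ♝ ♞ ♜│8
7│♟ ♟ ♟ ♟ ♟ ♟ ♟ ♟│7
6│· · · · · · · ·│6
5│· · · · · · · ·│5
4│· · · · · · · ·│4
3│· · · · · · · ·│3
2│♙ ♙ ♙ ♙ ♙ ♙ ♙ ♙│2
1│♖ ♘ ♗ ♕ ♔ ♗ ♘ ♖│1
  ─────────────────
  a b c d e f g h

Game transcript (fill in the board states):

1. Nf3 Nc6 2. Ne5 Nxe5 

  a b c d e f g h
  ─────────────────
8│♜ · ♝ ♛ ♚ ♝ ♞ ♜│8
7│♟ ♟ ♟ ♟ ♟ ♟ ♟ ♟│7
6│· · · · · · · ·│6
5│· · · · ♞ · · ·│5
4│· · · · · · · ·│4
3│· · · · · · · ·│3
2│♙ ♙ ♙ ♙ ♙ ♙ ♙ ♙│2
1│♖ ♘ ♗ ♕ ♔ ♗ · ♖│1
  ─────────────────
  a b c d e f g h

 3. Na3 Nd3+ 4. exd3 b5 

  a b c d e f g h
  ─────────────────
8│♜ · ♝ ♛ ♚ ♝ ♞ ♜│8
7│♟ · ♟ ♟ ♟ ♟ ♟ ♟│7
6│· · · · · · · ·│6
5│· ♟ · · · · · ·│5
4│· · · · · · · ·│4
3│♘ · · ♙ · · · ·│3
2│♙ ♙ ♙ ♙ · ♙ ♙ ♙│2
1│♖ · ♗ ♕ ♔ ♗ · ♖│1
  ─────────────────
  a b c d e f g h

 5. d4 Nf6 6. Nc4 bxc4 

  a b c d e f g h
  ─────────────────
8│♜ · ♝ ♛ ♚ ♝ · ♜│8
7│♟ · ♟ ♟ ♟ ♟ ♟ ♟│7
6│· · · · · ♞ · ·│6
5│· · · · · · · ·│5
4│· · ♟ ♙ · · · ·│4
3│· · · · · · · ·│3
2│♙ ♙ ♙ ♙ · ♙ ♙ ♙│2
1│♖ · ♗ ♕ ♔ ♗ · ♖│1
  ─────────────────
  a b c d e f g h

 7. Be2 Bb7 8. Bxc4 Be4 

  a b c d e f g h
  ─────────────────
8│♜ · · ♛ ♚ ♝ · ♜│8
7│♟ · ♟ ♟ ♟ ♟ ♟ ♟│7
6│· · · · · ♞ · ·│6
5│· · · · · · · ·│5
4│· · ♗ ♙ ♝ · · ·│4
3│· · · · · · · ·│3
2│♙ ♙ ♙ ♙ · ♙ ♙ ♙│2
1│♖ · ♗ ♕ ♔ · · ♖│1
  ─────────────────
  a b c d e f g h

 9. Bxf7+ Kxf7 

  a b c d e f g h
  ─────────────────
8│♜ · · ♛ · ♝ · ♜│8
7│♟ · ♟ ♟ ♟ ♚ ♟ ♟│7
6│· · · · · ♞ · ·│6
5│· · · · · · · ·│5
4│· · · ♙ ♝ · · ·│4
3│· · · · · · · ·│3
2│♙ ♙ ♙ ♙ · ♙ ♙ ♙│2
1│♖ · ♗ ♕ ♔ · · ♖│1
  ─────────────────
  a b c d e f g h


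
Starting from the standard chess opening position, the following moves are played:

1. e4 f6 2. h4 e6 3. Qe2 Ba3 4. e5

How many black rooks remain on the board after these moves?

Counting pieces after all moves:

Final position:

  a b c d e f g h
  ─────────────────
8│♜ ♞ ♝ ♛ ♚ · ♞ ♜│8
7│♟ ♟ ♟ ♟ · · ♟ ♟│7
6│· · · · ♟ ♟ · ·│6
5│· · · · ♙ · · ·│5
4│· · · · · · · ♙│4
3│♝ · · · · · · ·│3
2│♙ ♙ ♙ ♙ ♕ ♙ ♙ ·│2
1│♖ ♘ ♗ · ♔ ♗ ♘ ♖│1
  ─────────────────
  a b c d e f g h


2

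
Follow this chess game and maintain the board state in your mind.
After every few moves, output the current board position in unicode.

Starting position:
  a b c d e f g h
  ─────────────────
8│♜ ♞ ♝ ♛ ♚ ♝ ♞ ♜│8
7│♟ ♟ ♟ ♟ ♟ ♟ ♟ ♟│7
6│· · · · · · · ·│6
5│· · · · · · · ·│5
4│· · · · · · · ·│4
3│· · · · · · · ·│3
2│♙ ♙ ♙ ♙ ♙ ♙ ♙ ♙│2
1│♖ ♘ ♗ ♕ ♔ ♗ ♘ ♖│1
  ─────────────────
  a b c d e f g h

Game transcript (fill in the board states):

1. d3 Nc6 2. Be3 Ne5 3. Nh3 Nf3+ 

  a b c d e f g h
  ─────────────────
8│♜ · ♝ ♛ ♚ ♝ ♞ ♜│8
7│♟ ♟ ♟ ♟ ♟ ♟ ♟ ♟│7
6│· · · · · · · ·│6
5│· · · · · · · ·│5
4│· · · · · · · ·│4
3│· · · ♙ ♗ ♞ · ♘│3
2│♙ ♙ ♙ · ♙ ♙ ♙ ♙│2
1│♖ ♘ · ♕ ♔ ♗ · ♖│1
  ─────────────────
  a b c d e f g h

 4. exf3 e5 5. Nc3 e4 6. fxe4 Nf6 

  a b c d e f g h
  ─────────────────
8│♜ · ♝ ♛ ♚ ♝ · ♜│8
7│♟ ♟ ♟ ♟ · ♟ ♟ ♟│7
6│· · · · · ♞ · ·│6
5│· · · · · · · ·│5
4│· · · · ♙ · · ·│4
3│· · ♘ ♙ ♗ · · ♘│3
2│♙ ♙ ♙ · · ♙ ♙ ♙│2
1│♖ · · ♕ ♔ ♗ · ♖│1
  ─────────────────
  a b c d e f g h

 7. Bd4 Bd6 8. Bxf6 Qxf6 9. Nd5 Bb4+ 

  a b c d e f g h
  ─────────────────
8│♜ · ♝ · ♚ · · ♜│8
7│♟ ♟ ♟ ♟ · ♟ ♟ ♟│7
6│· · · · · ♛ · ·│6
5│· · · ♘ · · · ·│5
4│· ♝ · · ♙ · · ·│4
3│· · · ♙ · · · ♘│3
2│♙ ♙ ♙ · · ♙ ♙ ♙│2
1│♖ · · ♕ ♔ ♗ · ♖│1
  ─────────────────
  a b c d e f g h

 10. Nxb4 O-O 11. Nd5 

  a b c d e f g h
  ─────────────────
8│♜ · ♝ · · ♜ ♚ ·│8
7│♟ ♟ ♟ ♟ · ♟ ♟ ♟│7
6│· · · · · ♛ · ·│6
5│· · · ♘ · · · ·│5
4│· · · · ♙ · · ·│4
3│· · · ♙ · · · ♘│3
2│♙ ♙ ♙ · · ♙ ♙ ♙│2
1│♖ · · ♕ ♔ ♗ · ♖│1
  ─────────────────
  a b c d e f g h


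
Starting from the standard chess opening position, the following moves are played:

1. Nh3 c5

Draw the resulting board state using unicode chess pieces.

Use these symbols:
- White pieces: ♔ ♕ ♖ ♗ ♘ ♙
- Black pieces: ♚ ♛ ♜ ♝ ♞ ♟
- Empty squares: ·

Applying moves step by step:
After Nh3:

♜ ♞ ♝ ♛ ♚ ♝ ♞ ♜
♟ ♟ ♟ ♟ ♟ ♟ ♟ ♟
· · · · · · · ·
· · · · · · · ·
· · · · · · · ·
· · · · · · · ♘
♙ ♙ ♙ ♙ ♙ ♙ ♙ ♙
♖ ♘ ♗ ♕ ♔ ♗ · ♖


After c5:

♜ ♞ ♝ ♛ ♚ ♝ ♞ ♜
♟ ♟ · ♟ ♟ ♟ ♟ ♟
· · · · · · · ·
· · ♟ · · · · ·
· · · · · · · ·
· · · · · · · ♘
♙ ♙ ♙ ♙ ♙ ♙ ♙ ♙
♖ ♘ ♗ ♕ ♔ ♗ · ♖



  a b c d e f g h
  ─────────────────
8│♜ ♞ ♝ ♛ ♚ ♝ ♞ ♜│8
7│♟ ♟ · ♟ ♟ ♟ ♟ ♟│7
6│· · · · · · · ·│6
5│· · ♟ · · · · ·│5
4│· · · · · · · ·│4
3│· · · · · · · ♘│3
2│♙ ♙ ♙ ♙ ♙ ♙ ♙ ♙│2
1│♖ ♘ ♗ ♕ ♔ ♗ · ♖│1
  ─────────────────
  a b c d e f g h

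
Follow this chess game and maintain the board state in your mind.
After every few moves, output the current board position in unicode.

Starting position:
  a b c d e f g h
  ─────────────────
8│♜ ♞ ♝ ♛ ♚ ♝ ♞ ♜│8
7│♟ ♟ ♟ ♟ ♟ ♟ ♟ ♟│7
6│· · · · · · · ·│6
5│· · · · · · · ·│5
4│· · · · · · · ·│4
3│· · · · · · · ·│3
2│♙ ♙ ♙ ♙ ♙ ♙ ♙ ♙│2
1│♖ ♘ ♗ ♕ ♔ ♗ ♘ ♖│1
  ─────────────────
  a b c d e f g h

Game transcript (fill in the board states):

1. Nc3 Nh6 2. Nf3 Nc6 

  a b c d e f g h
  ─────────────────
8│♜ · ♝ ♛ ♚ ♝ · ♜│8
7│♟ ♟ ♟ ♟ ♟ ♟ ♟ ♟│7
6│· · ♞ · · · · ♞│6
5│· · · · · · · ·│5
4│· · · · · · · ·│4
3│· · ♘ · · ♘ · ·│3
2│♙ ♙ ♙ ♙ ♙ ♙ ♙ ♙│2
1│♖ · ♗ ♕ ♔ ♗ · ♖│1
  ─────────────────
  a b c d e f g h

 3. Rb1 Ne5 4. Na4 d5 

  a b c d e f g h
  ─────────────────
8│♜ · ♝ ♛ ♚ ♝ · ♜│8
7│♟ ♟ ♟ · ♟ ♟ ♟ ♟│7
6│· · · · · · · ♞│6
5│· · · ♟ ♞ · · ·│5
4│♘ · · · · · · ·│4
3│· · · · · ♘ · ·│3
2│♙ ♙ ♙ ♙ ♙ ♙ ♙ ♙│2
1│· ♖ ♗ ♕ ♔ ♗ · ♖│1
  ─────────────────
  a b c d e f g h

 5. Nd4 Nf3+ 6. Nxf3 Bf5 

  a b c d e f g h
  ─────────────────
8│♜ · · ♛ ♚ ♝ · ♜│8
7│♟ ♟ ♟ · ♟ ♟ ♟ ♟│7
6│· · · · · · · ♞│6
5│· · · ♟ · ♝ · ·│5
4│♘ · · · · · · ·│4
3│· · · · · ♘ · ·│3
2│♙ ♙ ♙ ♙ ♙ ♙ ♙ ♙│2
1│· ♖ ♗ ♕ ♔ ♗ · ♖│1
  ─────────────────
  a b c d e f g h

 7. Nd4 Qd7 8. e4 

  a b c d e f g h
  ─────────────────
8│♜ · · · ♚ ♝ · ♜│8
7│♟ ♟ ♟ ♛ ♟ ♟ ♟ ♟│7
6│· · · · · · · ♞│6
5│· · · ♟ · ♝ · ·│5
4│♘ · · ♘ ♙ · · ·│4
3│· · · · · · · ·│3
2│♙ ♙ ♙ ♙ · ♙ ♙ ♙│2
1│· ♖ ♗ ♕ ♔ ♗ · ♖│1
  ─────────────────
  a b c d e f g h


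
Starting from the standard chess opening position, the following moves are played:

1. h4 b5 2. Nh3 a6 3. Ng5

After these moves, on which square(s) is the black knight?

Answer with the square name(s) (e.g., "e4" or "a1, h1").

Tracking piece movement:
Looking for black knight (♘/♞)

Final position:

  a b c d e f g h
  ─────────────────
8│♜ ♞ ♝ ♛ ♚ ♝ ♞ ♜│8
7│· · ♟ ♟ ♟ ♟ ♟ ♟│7
6│♟ · · · · · · ·│6
5│· ♟ · · · · ♘ ·│5
4│· · · · · · · ♙│4
3│· · · · · · · ·│3
2│♙ ♙ ♙ ♙ ♙ ♙ ♙ ·│2
1│♖ ♘ ♗ ♕ ♔ ♗ · ♖│1
  ─────────────────
  a b c d e f g h


b8, g8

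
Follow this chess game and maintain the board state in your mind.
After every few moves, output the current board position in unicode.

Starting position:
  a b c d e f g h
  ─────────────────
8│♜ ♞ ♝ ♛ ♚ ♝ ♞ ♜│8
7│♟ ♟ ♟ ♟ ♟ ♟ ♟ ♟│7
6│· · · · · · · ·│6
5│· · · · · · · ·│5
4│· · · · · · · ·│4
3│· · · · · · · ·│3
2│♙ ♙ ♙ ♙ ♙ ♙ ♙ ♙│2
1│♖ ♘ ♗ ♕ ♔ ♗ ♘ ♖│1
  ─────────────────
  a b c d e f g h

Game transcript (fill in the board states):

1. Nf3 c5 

  a b c d e f g h
  ─────────────────
8│♜ ♞ ♝ ♛ ♚ ♝ ♞ ♜│8
7│♟ ♟ · ♟ ♟ ♟ ♟ ♟│7
6│· · · · · · · ·│6
5│· · ♟ · · · · ·│5
4│· · · · · · · ·│4
3│· · · · · ♘ · ·│3
2│♙ ♙ ♙ ♙ ♙ ♙ ♙ ♙│2
1│♖ ♘ ♗ ♕ ♔ ♗ · ♖│1
  ─────────────────
  a b c d e f g h

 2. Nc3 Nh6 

  a b c d e f g h
  ─────────────────
8│♜ ♞ ♝ ♛ ♚ ♝ · ♜│8
7│♟ ♟ · ♟ ♟ ♟ ♟ ♟│7
6│· · · · · · · ♞│6
5│· · ♟ · · · · ·│5
4│· · · · · · · ·│4
3│· · ♘ · · ♘ · ·│3
2│♙ ♙ ♙ ♙ ♙ ♙ ♙ ♙│2
1│♖ · ♗ ♕ ♔ ♗ · ♖│1
  ─────────────────
  a b c d e f g h

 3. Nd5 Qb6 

  a b c d e f g h
  ─────────────────
8│♜ ♞ ♝ · ♚ ♝ · ♜│8
7│♟ ♟ · ♟ ♟ ♟ ♟ ♟│7
6│· ♛ · · · · · ♞│6
5│· · ♟ ♘ · · · ·│5
4│· · · · · · · ·│4
3│· · · · · ♘ · ·│3
2│♙ ♙ ♙ ♙ ♙ ♙ ♙ ♙│2
1│♖ · ♗ ♕ ♔ ♗ · ♖│1
  ─────────────────
  a b c d e f g h

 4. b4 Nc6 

  a b c d e f g h
  ─────────────────
8│♜ · ♝ · ♚ ♝ · ♜│8
7│♟ ♟ · ♟ ♟ ♟ ♟ ♟│7
6│· ♛ ♞ · · · · ♞│6
5│· · ♟ ♘ · · · ·│5
4│· ♙ · · · · · ·│4
3│· · · · · ♘ · ·│3
2│♙ · ♙ ♙ ♙ ♙ ♙ ♙│2
1│♖ · ♗ ♕ ♔ ♗ · ♖│1
  ─────────────────
  a b c d e f g h

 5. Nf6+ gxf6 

  a b c d e f g h
  ─────────────────
8│♜ · ♝ · ♚ ♝ · ♜│8
7│♟ ♟ · ♟ ♟ ♟ · ♟│7
6│· ♛ ♞ · · ♟ · ♞│6
5│· · ♟ · · · · ·│5
4│· ♙ · · · · · ·│4
3│· · · · · ♘ · ·│3
2│♙ · ♙ ♙ ♙ ♙ ♙ ♙│2
1│♖ · ♗ ♕ ♔ ♗ · ♖│1
  ─────────────────
  a b c d e f g h



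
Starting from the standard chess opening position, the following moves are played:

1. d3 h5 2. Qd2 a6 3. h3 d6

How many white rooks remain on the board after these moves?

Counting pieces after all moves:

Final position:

  a b c d e f g h
  ─────────────────
8│♜ ♞ ♝ ♛ ♚ ♝ ♞ ♜│8
7│· ♟ ♟ · ♟ ♟ ♟ ·│7
6│♟ · · ♟ · · · ·│6
5│· · · · · · · ♟│5
4│· · · · · · · ·│4
3│· · · ♙ · · · ♙│3
2│♙ ♙ ♙ ♕ ♙ ♙ ♙ ·│2
1│♖ ♘ ♗ · ♔ ♗ ♘ ♖│1
  ─────────────────
  a b c d e f g h


2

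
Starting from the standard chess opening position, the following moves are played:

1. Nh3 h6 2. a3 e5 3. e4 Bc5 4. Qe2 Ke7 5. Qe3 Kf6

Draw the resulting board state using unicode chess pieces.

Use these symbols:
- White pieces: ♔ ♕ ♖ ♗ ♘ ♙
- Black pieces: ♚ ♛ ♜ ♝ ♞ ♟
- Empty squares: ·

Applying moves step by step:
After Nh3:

♜ ♞ ♝ ♛ ♚ ♝ ♞ ♜
♟ ♟ ♟ ♟ ♟ ♟ ♟ ♟
· · · · · · · ·
· · · · · · · ·
· · · · · · · ·
· · · · · · · ♘
♙ ♙ ♙ ♙ ♙ ♙ ♙ ♙
♖ ♘ ♗ ♕ ♔ ♗ · ♖


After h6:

♜ ♞ ♝ ♛ ♚ ♝ ♞ ♜
♟ ♟ ♟ ♟ ♟ ♟ ♟ ·
· · · · · · · ♟
· · · · · · · ·
· · · · · · · ·
· · · · · · · ♘
♙ ♙ ♙ ♙ ♙ ♙ ♙ ♙
♖ ♘ ♗ ♕ ♔ ♗ · ♖


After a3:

♜ ♞ ♝ ♛ ♚ ♝ ♞ ♜
♟ ♟ ♟ ♟ ♟ ♟ ♟ ·
· · · · · · · ♟
· · · · · · · ·
· · · · · · · ·
♙ · · · · · · ♘
· ♙ ♙ ♙ ♙ ♙ ♙ ♙
♖ ♘ ♗ ♕ ♔ ♗ · ♖


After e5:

♜ ♞ ♝ ♛ ♚ ♝ ♞ ♜
♟ ♟ ♟ ♟ · ♟ ♟ ·
· · · · · · · ♟
· · · · ♟ · · ·
· · · · · · · ·
♙ · · · · · · ♘
· ♙ ♙ ♙ ♙ ♙ ♙ ♙
♖ ♘ ♗ ♕ ♔ ♗ · ♖


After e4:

♜ ♞ ♝ ♛ ♚ ♝ ♞ ♜
♟ ♟ ♟ ♟ · ♟ ♟ ·
· · · · · · · ♟
· · · · ♟ · · ·
· · · · ♙ · · ·
♙ · · · · · · ♘
· ♙ ♙ ♙ · ♙ ♙ ♙
♖ ♘ ♗ ♕ ♔ ♗ · ♖


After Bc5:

♜ ♞ ♝ ♛ ♚ · ♞ ♜
♟ ♟ ♟ ♟ · ♟ ♟ ·
· · · · · · · ♟
· · ♝ · ♟ · · ·
· · · · ♙ · · ·
♙ · · · · · · ♘
· ♙ ♙ ♙ · ♙ ♙ ♙
♖ ♘ ♗ ♕ ♔ ♗ · ♖


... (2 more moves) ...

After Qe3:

♜ ♞ ♝ ♛ · · ♞ ♜
♟ ♟ ♟ ♟ ♚ ♟ ♟ ·
· · · · · · · ♟
· · ♝ · ♟ · · ·
· · · · ♙ · · ·
♙ · · · ♕ · · ♘
· ♙ ♙ ♙ · ♙ ♙ ♙
♖ ♘ ♗ · ♔ ♗ · ♖


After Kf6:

♜ ♞ ♝ ♛ · · ♞ ♜
♟ ♟ ♟ ♟ · ♟ ♟ ·
· · · · · ♚ · ♟
· · ♝ · ♟ · · ·
· · · · ♙ · · ·
♙ · · · ♕ · · ♘
· ♙ ♙ ♙ · ♙ ♙ ♙
♖ ♘ ♗ · ♔ ♗ · ♖



  a b c d e f g h
  ─────────────────
8│♜ ♞ ♝ ♛ · · ♞ ♜│8
7│♟ ♟ ♟ ♟ · ♟ ♟ ·│7
6│· · · · · ♚ · ♟│6
5│· · ♝ · ♟ · · ·│5
4│· · · · ♙ · · ·│4
3│♙ · · · ♕ · · ♘│3
2│· ♙ ♙ ♙ · ♙ ♙ ♙│2
1│♖ ♘ ♗ · ♔ ♗ · ♖│1
  ─────────────────
  a b c d e f g h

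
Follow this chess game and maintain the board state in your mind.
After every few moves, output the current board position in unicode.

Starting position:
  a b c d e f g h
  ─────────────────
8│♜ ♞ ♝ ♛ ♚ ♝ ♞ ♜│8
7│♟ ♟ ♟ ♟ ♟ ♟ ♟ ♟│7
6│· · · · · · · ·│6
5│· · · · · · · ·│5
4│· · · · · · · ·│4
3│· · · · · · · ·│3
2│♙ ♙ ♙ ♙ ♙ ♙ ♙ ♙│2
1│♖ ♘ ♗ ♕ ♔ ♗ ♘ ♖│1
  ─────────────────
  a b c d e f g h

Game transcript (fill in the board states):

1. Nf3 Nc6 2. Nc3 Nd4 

  a b c d e f g h
  ─────────────────
8│♜ · ♝ ♛ ♚ ♝ ♞ ♜│8
7│♟ ♟ ♟ ♟ ♟ ♟ ♟ ♟│7
6│· · · · · · · ·│6
5│· · · · · · · ·│5
4│· · · ♞ · · · ·│4
3│· · ♘ · · ♘ · ·│3
2│♙ ♙ ♙ ♙ ♙ ♙ ♙ ♙│2
1│♖ · ♗ ♕ ♔ ♗ · ♖│1
  ─────────────────
  a b c d e f g h

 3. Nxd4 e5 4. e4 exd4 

  a b c d e f g h
  ─────────────────
8│♜ · ♝ ♛ ♚ ♝ ♞ ♜│8
7│♟ ♟ ♟ ♟ · ♟ ♟ ♟│7
6│· · · · · · · ·│6
5│· · · · · · · ·│5
4│· · · ♟ ♙ · · ·│4
3│· · ♘ · · · · ·│3
2│♙ ♙ ♙ ♙ · ♙ ♙ ♙│2
1│♖ · ♗ ♕ ♔ ♗ · ♖│1
  ─────────────────
  a b c d e f g h

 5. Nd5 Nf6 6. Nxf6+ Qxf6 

  a b c d e f g h
  ─────────────────
8│♜ · ♝ · ♚ ♝ · ♜│8
7│♟ ♟ ♟ ♟ · ♟ ♟ ♟│7
6│· · · · · ♛ · ·│6
5│· · · · · · · ·│5
4│· · · ♟ ♙ · · ·│4
3│· · · · · · · ·│3
2│♙ ♙ ♙ ♙ · ♙ ♙ ♙│2
1│♖ · ♗ ♕ ♔ ♗ · ♖│1
  ─────────────────
  a b c d e f g h

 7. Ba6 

  a b c d e f g h
  ─────────────────
8│♜ · ♝ · ♚ ♝ · ♜│8
7│♟ ♟ ♟ ♟ · ♟ ♟ ♟│7
6│♗ · · · · ♛ · ·│6
5│· · · · · · · ·│5
4│· · · ♟ ♙ · · ·│4
3│· · · · · · · ·│3
2│♙ ♙ ♙ ♙ · ♙ ♙ ♙│2
1│♖ · ♗ ♕ ♔ · · ♖│1
  ─────────────────
  a b c d e f g h


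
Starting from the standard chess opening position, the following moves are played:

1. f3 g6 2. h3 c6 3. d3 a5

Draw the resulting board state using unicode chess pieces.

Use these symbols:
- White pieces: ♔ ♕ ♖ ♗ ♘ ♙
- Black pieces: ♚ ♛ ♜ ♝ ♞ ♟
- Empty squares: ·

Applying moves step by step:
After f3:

♜ ♞ ♝ ♛ ♚ ♝ ♞ ♜
♟ ♟ ♟ ♟ ♟ ♟ ♟ ♟
· · · · · · · ·
· · · · · · · ·
· · · · · · · ·
· · · · · ♙ · ·
♙ ♙ ♙ ♙ ♙ · ♙ ♙
♖ ♘ ♗ ♕ ♔ ♗ ♘ ♖


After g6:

♜ ♞ ♝ ♛ ♚ ♝ ♞ ♜
♟ ♟ ♟ ♟ ♟ ♟ · ♟
· · · · · · ♟ ·
· · · · · · · ·
· · · · · · · ·
· · · · · ♙ · ·
♙ ♙ ♙ ♙ ♙ · ♙ ♙
♖ ♘ ♗ ♕ ♔ ♗ ♘ ♖


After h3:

♜ ♞ ♝ ♛ ♚ ♝ ♞ ♜
♟ ♟ ♟ ♟ ♟ ♟ · ♟
· · · · · · ♟ ·
· · · · · · · ·
· · · · · · · ·
· · · · · ♙ · ♙
♙ ♙ ♙ ♙ ♙ · ♙ ·
♖ ♘ ♗ ♕ ♔ ♗ ♘ ♖


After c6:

♜ ♞ ♝ ♛ ♚ ♝ ♞ ♜
♟ ♟ · ♟ ♟ ♟ · ♟
· · ♟ · · · ♟ ·
· · · · · · · ·
· · · · · · · ·
· · · · · ♙ · ♙
♙ ♙ ♙ ♙ ♙ · ♙ ·
♖ ♘ ♗ ♕ ♔ ♗ ♘ ♖


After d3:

♜ ♞ ♝ ♛ ♚ ♝ ♞ ♜
♟ ♟ · ♟ ♟ ♟ · ♟
· · ♟ · · · ♟ ·
· · · · · · · ·
· · · · · · · ·
· · · ♙ · ♙ · ♙
♙ ♙ ♙ · ♙ · ♙ ·
♖ ♘ ♗ ♕ ♔ ♗ ♘ ♖


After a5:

♜ ♞ ♝ ♛ ♚ ♝ ♞ ♜
· ♟ · ♟ ♟ ♟ · ♟
· · ♟ · · · ♟ ·
♟ · · · · · · ·
· · · · · · · ·
· · · ♙ · ♙ · ♙
♙ ♙ ♙ · ♙ · ♙ ·
♖ ♘ ♗ ♕ ♔ ♗ ♘ ♖



  a b c d e f g h
  ─────────────────
8│♜ ♞ ♝ ♛ ♚ ♝ ♞ ♜│8
7│· ♟ · ♟ ♟ ♟ · ♟│7
6│· · ♟ · · · ♟ ·│6
5│♟ · · · · · · ·│5
4│· · · · · · · ·│4
3│· · · ♙ · ♙ · ♙│3
2│♙ ♙ ♙ · ♙ · ♙ ·│2
1│♖ ♘ ♗ ♕ ♔ ♗ ♘ ♖│1
  ─────────────────
  a b c d e f g h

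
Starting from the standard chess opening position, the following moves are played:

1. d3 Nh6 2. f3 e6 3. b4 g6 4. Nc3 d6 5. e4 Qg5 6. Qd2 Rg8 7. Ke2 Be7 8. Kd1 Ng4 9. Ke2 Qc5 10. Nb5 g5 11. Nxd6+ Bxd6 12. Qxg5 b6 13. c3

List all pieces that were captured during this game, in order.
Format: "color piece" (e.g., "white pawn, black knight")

Tracking captures:
  Nxd6+: captured black pawn
  Bxd6: captured white knight
  Qxg5: captured black pawn

black pawn, white knight, black pawn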